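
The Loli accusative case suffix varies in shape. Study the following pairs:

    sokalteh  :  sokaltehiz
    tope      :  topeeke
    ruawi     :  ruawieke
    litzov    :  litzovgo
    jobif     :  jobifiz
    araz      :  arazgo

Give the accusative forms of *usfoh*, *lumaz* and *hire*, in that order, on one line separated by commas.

usfohiz, lumazgo, hireeke

Looking at the final sound of each stem: -iz when the stem ends in a voiceless consonant (*sokalteh*, *jobif*); -go when the stem ends in a voiced consonant (*litzov*, *araz*); -eke when the stem ends in a vowel (*tope*, *ruawi*).
Since the final sound of *usfoh* is /h/ (a voiceless consonant), it takes -iz, giving *usfohiz*.
Since the final sound of *lumaz* is /z/ (a voiced consonant), it takes -go, giving *lumazgo*.
*hire*: final sound = /e/, a vowel → -eke → *hireeke*.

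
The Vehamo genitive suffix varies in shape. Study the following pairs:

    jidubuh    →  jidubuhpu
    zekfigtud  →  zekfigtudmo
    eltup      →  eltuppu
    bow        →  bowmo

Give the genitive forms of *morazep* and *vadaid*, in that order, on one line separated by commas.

The alternation tracks the final consonant of the stem — -pu when the stem ends in a voiceless consonant (*jidubuh*, *eltup*); -mo when the stem ends in a voiced consonant (*zekfigtud*, *bow*).
The final consonant of *morazep* is /p/, which is voiceless, so the suffix is -pu, giving *morazeppu*.
The final consonant of *vadaid* is /d/, which is voiced, so the suffix is -mo, giving *vadaidmo*.

morazeppu, vadaidmo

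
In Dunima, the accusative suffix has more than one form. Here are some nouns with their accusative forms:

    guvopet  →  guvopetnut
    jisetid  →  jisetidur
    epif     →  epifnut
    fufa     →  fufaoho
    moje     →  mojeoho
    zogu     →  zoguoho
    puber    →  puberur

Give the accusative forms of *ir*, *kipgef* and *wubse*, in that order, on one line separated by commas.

irur, kipgefnut, wubseoho

The pattern is voicing of the final sound: -nut when the stem ends in a voiceless consonant (*guvopet*, *epif*); -ur when the stem ends in a voiced consonant (*jisetid*, *puber*); -oho when the stem ends in a vowel (*fufa*, *moje*, *zogu*).
*ir*: final sound = /r/, a voiced consonant → -ur → *irur*.
The final sound of *kipgef* is /f/, which is a voiceless consonant, so the suffix is -nut, giving *kipgefnut*.
Since the final sound of *wubse* is /e/ (a vowel), it takes -oho, giving *wubseoho*.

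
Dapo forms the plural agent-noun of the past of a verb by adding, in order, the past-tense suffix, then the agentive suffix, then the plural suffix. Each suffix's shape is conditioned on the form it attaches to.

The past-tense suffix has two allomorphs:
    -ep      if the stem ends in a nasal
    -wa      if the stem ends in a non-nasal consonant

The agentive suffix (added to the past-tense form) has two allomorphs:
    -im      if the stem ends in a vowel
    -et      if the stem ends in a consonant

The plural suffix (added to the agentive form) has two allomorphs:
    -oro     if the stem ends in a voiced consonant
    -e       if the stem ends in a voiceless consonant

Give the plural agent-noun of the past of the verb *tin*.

The final consonant of *tin* is /n/, which is a nasal, so the past-tense suffix is -ep, giving *tinep*.
The past-tense form *tinep*: final sound = /p/, a consonant → -et → *tinepet*.
Since the final consonant of the agentive form *tinepet* is /t/ (voiceless), it takes -e, giving *tinepete*.

tinepete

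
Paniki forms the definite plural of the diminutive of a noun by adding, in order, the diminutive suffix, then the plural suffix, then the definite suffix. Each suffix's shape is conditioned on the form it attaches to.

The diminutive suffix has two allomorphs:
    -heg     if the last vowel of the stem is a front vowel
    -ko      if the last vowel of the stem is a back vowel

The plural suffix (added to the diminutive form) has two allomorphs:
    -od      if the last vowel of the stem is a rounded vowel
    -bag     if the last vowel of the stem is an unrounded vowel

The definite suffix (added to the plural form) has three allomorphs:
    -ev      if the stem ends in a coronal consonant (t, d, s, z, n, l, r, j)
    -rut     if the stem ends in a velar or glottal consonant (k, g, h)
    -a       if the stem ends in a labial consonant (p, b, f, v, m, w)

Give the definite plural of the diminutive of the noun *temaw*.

Since the last vowel of *temaw* is /a/ (a back vowel), it takes -ko, giving *temawko*.
The last vowel of the diminutive form *temawko* is /o/, which is a rounded vowel, so the plural suffix is -od, giving *temawkood*.
The plural form *temawkood*: final consonant = /d/, coronal → -ev → *temawkoodev*.

temawkoodev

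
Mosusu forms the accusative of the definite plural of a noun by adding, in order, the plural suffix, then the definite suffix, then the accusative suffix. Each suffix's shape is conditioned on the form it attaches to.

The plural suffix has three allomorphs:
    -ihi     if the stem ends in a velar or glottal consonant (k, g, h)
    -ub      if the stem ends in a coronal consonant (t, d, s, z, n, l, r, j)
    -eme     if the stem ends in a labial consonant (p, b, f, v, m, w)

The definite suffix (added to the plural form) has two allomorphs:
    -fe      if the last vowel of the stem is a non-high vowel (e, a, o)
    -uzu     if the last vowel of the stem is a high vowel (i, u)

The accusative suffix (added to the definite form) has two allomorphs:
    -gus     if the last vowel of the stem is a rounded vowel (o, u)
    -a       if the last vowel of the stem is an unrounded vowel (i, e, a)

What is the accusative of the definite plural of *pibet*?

*pibet*: final consonant = /t/, coronal → -ub → *pibetub*.
The plural form *pibetub* — last vowel /u/ (a high vowel) → -uzu → *pibetubuzu*.
Since the last vowel of the definite form *pibetubuzu* is /u/ (a rounded vowel), it takes -gus, giving *pibetubuzugus*.

pibetubuzugus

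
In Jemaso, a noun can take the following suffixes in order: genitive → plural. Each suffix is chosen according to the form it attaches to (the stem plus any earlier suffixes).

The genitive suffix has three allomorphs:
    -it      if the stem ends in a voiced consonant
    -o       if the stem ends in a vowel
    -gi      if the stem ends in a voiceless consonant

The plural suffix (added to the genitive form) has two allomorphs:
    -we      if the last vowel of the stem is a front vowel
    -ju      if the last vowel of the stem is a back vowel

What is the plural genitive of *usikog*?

usikogitwe

Since the final sound of *usikog* is /g/ (a voiced consonant), it takes -it, giving *usikogit*.
The genitive form *usikogit*: last vowel = /i/, a front vowel → -we → *usikogitwe*.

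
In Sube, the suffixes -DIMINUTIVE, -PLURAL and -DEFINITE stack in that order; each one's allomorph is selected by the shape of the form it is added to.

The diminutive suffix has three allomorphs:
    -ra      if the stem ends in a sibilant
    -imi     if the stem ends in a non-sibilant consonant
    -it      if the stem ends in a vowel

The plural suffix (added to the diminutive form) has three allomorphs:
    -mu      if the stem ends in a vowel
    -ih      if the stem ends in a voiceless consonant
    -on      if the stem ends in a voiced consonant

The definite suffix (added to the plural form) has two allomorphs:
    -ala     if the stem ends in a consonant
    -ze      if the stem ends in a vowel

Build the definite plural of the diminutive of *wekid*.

*wekid*: final sound = /d/, a non-sibilant consonant → -imi → *wekidimi*.
The diminutive form *wekidimi* — final sound /i/ (a vowel) → -mu → *wekidimimu*.
Since the final sound of the plural form *wekidimimu* is /u/ (a vowel), it takes -ze, giving *wekidimimuze*.

wekidimimuze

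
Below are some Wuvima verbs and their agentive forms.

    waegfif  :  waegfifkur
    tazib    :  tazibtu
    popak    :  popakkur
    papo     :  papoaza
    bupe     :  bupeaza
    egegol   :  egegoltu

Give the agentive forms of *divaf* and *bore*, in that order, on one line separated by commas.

divafkur, boreaza

The pattern is voicing of the final sound: -kur when the stem ends in a voiceless consonant (*waegfif*, *popak*); -tu when the stem ends in a voiced consonant (*tazib*, *egegol*); -aza when the stem ends in a vowel (*papo*, *bupe*).
The final sound of *divaf* is /f/, which is a voiceless consonant, so the suffix is -kur, giving *divafkur*.
The final sound of *bore* is /e/, which is a vowel, so the suffix is -aza, giving *boreaza*.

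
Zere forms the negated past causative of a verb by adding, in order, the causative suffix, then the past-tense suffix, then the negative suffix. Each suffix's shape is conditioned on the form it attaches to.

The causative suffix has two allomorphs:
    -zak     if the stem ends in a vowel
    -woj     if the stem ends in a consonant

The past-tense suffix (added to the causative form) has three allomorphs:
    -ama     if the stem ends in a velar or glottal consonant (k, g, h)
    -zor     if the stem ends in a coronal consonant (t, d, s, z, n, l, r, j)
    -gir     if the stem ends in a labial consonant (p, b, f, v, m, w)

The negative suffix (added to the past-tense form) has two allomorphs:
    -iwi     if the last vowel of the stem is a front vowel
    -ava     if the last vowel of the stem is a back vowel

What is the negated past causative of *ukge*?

ukgezakamaava

The final sound of *ukge* is /e/, which is a vowel, so the causative suffix is -zak, giving *ukgezak*.
The final consonant of the causative form *ukgezak* is /k/, which is velar/glottal, so the past-tense suffix is -ama, giving *ukgezakama*.
The past-tense form *ukgezakama* — last vowel /a/ (a back vowel) → -ava → *ukgezakamaava*.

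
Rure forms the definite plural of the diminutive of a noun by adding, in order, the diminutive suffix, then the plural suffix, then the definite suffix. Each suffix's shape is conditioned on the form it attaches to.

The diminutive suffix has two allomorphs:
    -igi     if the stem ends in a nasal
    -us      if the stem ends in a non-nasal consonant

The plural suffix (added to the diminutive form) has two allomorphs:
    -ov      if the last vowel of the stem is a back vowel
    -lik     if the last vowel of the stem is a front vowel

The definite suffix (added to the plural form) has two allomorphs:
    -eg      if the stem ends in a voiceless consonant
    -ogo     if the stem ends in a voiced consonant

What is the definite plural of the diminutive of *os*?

*os* — final consonant /s/ (non-nasal) → -us → *osus*.
Since the last vowel of the diminutive form *osus* is /u/ (a back vowel), it takes -ov, giving *osusov*.
Since the final consonant of the plural form *osusov* is /v/ (voiced), it takes -ogo, giving *osusovogo*.

osusovogo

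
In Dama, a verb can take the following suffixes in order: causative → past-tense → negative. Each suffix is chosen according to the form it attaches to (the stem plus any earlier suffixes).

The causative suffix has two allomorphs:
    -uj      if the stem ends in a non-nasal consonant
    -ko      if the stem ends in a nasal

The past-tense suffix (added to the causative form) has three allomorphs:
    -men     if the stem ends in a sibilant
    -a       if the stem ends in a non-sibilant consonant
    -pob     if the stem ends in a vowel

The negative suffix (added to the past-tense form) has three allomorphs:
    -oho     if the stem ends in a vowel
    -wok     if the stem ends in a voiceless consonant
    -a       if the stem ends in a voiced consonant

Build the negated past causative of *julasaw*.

julasawujaoho

The final consonant of *julasaw* is /w/, which is non-nasal, so the causative suffix is -uj, giving *julasawuj*.
The causative form *julasawuj*: final sound = /j/, a non-sibilant consonant → -a → *julasawuja*.
The past-tense form *julasawuja* — final sound /a/ (a vowel) → -oho → *julasawujaoho*.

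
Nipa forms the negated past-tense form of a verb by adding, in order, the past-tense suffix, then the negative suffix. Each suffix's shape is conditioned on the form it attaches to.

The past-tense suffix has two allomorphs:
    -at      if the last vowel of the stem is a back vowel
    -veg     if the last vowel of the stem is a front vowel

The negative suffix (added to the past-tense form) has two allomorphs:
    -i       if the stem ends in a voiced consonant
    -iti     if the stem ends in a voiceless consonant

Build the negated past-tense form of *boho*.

*boho*: last vowel = /o/, a back vowel → -at → *bohoat*.
The past-tense form *bohoat*: final consonant = /t/, voiceless → -iti → *bohoatiti*.

bohoatiti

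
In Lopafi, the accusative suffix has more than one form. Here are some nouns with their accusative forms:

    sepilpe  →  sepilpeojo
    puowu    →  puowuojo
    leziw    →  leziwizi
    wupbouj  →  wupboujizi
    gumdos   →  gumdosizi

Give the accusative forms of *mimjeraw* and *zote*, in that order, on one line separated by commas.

The suffix is conditioned by the final sound: -izi when the stem ends in a consonant (*leziw*, *wupbouj*, *gumdos*); -ojo when the stem ends in a vowel (*sepilpe*, *puowu*).
Since the final sound of *mimjeraw* is /w/ (a consonant), it takes -izi, giving *mimjerawizi*.
Since the final sound of *zote* is /e/ (a vowel), it takes -ojo, giving *zoteojo*.

mimjerawizi, zoteojo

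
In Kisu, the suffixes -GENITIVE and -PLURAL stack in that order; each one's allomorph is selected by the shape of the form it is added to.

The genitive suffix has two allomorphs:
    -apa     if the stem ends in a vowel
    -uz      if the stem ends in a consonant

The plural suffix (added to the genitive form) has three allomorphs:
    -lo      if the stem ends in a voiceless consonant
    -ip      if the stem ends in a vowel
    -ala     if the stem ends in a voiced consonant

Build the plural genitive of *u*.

*u* — final sound /u/ (a vowel) → -apa → *uapa*.
The final sound of the genitive form *uapa* is /a/, which is a vowel, so the plural suffix is -ip, giving *uapaip*.

uapaip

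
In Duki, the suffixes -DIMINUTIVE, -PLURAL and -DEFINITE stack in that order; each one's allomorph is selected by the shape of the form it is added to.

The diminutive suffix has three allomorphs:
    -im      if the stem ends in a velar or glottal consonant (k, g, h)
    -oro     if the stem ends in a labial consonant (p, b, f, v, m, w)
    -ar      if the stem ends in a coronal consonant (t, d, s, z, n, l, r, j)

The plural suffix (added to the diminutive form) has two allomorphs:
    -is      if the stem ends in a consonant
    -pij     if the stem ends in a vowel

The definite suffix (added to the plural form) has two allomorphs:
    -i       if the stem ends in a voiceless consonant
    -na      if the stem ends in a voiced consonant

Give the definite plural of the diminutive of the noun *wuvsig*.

wuvsigimisi

The final consonant of *wuvsig* is /g/, which is velar/glottal, so the diminutive suffix is -im, giving *wuvsigim*.
The diminutive form *wuvsigim* — final sound /m/ (a consonant) → -is → *wuvsigimis*.
The final consonant of the plural form *wuvsigimis* is /s/, which is voiceless, so the definite suffix is -i, giving *wuvsigimisi*.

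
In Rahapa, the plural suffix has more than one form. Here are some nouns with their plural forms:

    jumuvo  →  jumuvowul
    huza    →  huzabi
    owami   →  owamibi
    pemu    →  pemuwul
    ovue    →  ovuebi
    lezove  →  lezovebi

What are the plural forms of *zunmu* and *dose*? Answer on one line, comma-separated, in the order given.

zunmuwul, dosebi

Looking at the last vowel of each stem: -wul when the last vowel of the stem is a rounded vowel (*jumuvo*, *pemu*); -bi when the last vowel of the stem is an unrounded vowel (*huza*, *owami*, *ovue*, *lezove*).
*zunmu*: last vowel = /u/, a rounded vowel → -wul → *zunmuwul*.
*dose* — last vowel /e/ (an unrounded vowel) → -bi → *dosebi*.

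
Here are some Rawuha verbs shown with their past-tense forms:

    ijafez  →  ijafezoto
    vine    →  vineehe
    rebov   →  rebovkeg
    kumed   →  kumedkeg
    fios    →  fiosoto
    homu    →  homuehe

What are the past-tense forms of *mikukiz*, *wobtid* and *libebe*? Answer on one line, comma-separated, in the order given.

The alternation tracks the final sound of the stem — -oto when the stem ends in a sibilant (*ijafez*, *fios*); -keg when the stem ends in a non-sibilant consonant (*rebov*, *kumed*); -ehe when the stem ends in a vowel (*vine*, *homu*).
*mikukiz* — final sound /z/ (a sibilant) → -oto → *mikukizoto*.
*wobtid*: final sound = /d/, a non-sibilant consonant → -keg → *wobtidkeg*.
Since the final sound of *libebe* is /e/ (a vowel), it takes -ehe, giving *libebeehe*.

mikukizoto, wobtidkeg, libebeehe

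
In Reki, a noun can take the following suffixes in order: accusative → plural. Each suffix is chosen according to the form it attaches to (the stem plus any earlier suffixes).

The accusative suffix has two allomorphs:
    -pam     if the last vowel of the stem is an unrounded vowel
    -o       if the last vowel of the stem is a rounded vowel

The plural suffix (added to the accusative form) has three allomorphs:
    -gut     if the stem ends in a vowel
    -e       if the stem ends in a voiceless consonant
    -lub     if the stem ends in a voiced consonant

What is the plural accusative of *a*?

apamlub

Since the last vowel of *a* is /a/ (an unrounded vowel), it takes -pam, giving *apam*.
Since the final sound of the accusative form *apam* is /m/ (a voiced consonant), it takes -lub, giving *apamlub*.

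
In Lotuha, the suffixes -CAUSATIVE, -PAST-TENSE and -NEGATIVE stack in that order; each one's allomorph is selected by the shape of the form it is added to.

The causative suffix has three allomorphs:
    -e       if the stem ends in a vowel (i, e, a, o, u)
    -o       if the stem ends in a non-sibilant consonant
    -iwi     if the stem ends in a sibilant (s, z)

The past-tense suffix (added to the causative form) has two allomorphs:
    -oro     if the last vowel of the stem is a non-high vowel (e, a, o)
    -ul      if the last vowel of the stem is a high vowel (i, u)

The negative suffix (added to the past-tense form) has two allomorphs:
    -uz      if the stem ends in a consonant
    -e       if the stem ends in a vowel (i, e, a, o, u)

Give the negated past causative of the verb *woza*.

*woza*: final sound = /a/, a vowel → -e → *wozae*.
The last vowel of the causative form *wozae* is /e/, which is a non-high vowel, so the past-tense suffix is -oro, giving *wozaeoro*.
The past-tense form *wozaeoro* — final sound /o/ (a vowel) → -e → *wozaeoroe*.

wozaeoroe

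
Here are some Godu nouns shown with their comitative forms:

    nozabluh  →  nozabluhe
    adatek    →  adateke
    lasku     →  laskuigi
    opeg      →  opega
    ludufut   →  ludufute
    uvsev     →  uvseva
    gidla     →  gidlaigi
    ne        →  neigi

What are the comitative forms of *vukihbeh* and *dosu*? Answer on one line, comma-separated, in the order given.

Looking at the final sound of each stem: -e when the stem ends in a voiceless consonant (*nozabluh*, *adatek*, *ludufut*); -a when the stem ends in a voiced consonant (*opeg*, *uvsev*); -igi when the stem ends in a vowel (*lasku*, *gidla*, *ne*).
*vukihbeh* — final sound /h/ (a voiceless consonant) → -e → *vukihbehe*.
The final sound of *dosu* is /u/, which is a vowel, so the suffix is -igi, giving *dosuigi*.

vukihbehe, dosuigi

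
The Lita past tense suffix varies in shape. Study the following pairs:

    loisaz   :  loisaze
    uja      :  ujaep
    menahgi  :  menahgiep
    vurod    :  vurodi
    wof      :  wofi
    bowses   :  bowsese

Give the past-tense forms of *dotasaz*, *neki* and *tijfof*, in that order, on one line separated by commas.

dotasaze, nekiep, tijfofi

The suffix is conditioned by the final sound: -e when the stem ends in a sibilant (*loisaz*, *bowses*); -i when the stem ends in a non-sibilant consonant (*vurod*, *wof*); -ep when the stem ends in a vowel (*uja*, *menahgi*).
*dotasaz*: final sound = /z/, a sibilant → -e → *dotasaze*.
*neki* — final sound /i/ (a vowel) → -ep → *nekiep*.
The final sound of *tijfof* is /f/, which is a non-sibilant consonant, so the suffix is -i, giving *tijfofi*.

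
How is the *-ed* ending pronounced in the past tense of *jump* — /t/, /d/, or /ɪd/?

/t/

The stem *jump* ends in a voiceless consonant other than /t/.
The -ed suffix is realized as /ɪd/ after /t, d/; as /t/ after other voiceless consonants; and as /d/ after other voiced sounds.
So -ed on *jump* is pronounced /t/.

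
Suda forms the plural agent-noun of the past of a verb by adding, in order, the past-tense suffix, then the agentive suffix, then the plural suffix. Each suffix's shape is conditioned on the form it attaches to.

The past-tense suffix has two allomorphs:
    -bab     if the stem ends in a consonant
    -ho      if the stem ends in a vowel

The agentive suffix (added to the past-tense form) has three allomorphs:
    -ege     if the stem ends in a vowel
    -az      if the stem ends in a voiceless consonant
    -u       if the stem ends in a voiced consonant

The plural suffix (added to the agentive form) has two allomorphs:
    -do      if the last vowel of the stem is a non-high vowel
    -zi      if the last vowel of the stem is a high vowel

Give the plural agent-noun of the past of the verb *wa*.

wahoegedo

*wa*: final sound = /a/, a vowel → -ho → *waho*.
The past-tense form *waho*: final sound = /o/, a vowel → -ege → *wahoege*.
The agentive form *wahoege*: last vowel = /e/, a non-high vowel → -do → *wahoegedo*.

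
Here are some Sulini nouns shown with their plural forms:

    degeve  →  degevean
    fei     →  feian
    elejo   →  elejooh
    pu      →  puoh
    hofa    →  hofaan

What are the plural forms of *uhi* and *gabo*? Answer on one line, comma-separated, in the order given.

The suffix is conditioned by the last vowel: -oh when the last vowel of the stem is a rounded vowel (*elejo*, *pu*); -an when the last vowel of the stem is an unrounded vowel (*degeve*, *fei*, *hofa*).
*uhi*: last vowel = /i/, an unrounded vowel → -an → *uhian*.
*gabo*: last vowel = /o/, a rounded vowel → -oh → *gabooh*.

uhian, gabooh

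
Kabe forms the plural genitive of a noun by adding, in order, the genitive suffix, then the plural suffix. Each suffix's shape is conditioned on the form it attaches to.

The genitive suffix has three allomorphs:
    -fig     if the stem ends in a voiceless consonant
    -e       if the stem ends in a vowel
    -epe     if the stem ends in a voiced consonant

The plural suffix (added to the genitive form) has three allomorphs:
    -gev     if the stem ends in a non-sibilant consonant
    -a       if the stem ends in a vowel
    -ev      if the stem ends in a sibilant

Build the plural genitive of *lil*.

lilepea

*lil*: final sound = /l/, a voiced consonant → -epe → *lilepe*.
The genitive form *lilepe*: final sound = /e/, a vowel → -a → *lilepea*.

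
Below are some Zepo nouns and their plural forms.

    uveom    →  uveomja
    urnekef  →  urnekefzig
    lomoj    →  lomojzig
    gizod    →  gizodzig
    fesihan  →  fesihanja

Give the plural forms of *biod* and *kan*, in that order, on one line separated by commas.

The suffix is conditioned by the final consonant: -ja when the stem ends in a nasal (*uveom*, *fesihan*); -zig when the stem ends in a non-nasal consonant (*urnekef*, *lomoj*, *gizod*).
Since the final consonant of *biod* is /d/ (non-nasal), it takes -zig, giving *biodzig*.
*kan* — final consonant /n/ (a nasal) → -ja → *kanja*.

biodzig, kanja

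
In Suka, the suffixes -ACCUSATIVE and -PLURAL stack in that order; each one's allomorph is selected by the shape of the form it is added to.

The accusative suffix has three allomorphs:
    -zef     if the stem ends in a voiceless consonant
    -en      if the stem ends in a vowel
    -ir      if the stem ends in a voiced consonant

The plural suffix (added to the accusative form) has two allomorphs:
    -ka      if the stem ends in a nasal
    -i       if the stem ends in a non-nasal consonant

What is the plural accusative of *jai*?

Since the final sound of *jai* is /i/ (a vowel), it takes -en, giving *jaien*.
The accusative form *jaien* — final consonant /n/ (a nasal) → -ka → *jaienka*.

jaienka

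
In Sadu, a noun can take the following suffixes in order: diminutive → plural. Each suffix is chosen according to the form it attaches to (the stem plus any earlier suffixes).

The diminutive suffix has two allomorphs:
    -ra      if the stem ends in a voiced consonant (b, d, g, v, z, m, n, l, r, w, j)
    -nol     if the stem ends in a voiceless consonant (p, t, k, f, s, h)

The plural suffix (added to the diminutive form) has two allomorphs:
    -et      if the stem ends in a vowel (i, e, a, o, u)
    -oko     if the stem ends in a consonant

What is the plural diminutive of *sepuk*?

sepuknoloko

Since the final consonant of *sepuk* is /k/ (voiceless), it takes -nol, giving *sepuknol*.
Since the final sound of the diminutive form *sepuknol* is /l/ (a consonant), it takes -oko, giving *sepuknoloko*.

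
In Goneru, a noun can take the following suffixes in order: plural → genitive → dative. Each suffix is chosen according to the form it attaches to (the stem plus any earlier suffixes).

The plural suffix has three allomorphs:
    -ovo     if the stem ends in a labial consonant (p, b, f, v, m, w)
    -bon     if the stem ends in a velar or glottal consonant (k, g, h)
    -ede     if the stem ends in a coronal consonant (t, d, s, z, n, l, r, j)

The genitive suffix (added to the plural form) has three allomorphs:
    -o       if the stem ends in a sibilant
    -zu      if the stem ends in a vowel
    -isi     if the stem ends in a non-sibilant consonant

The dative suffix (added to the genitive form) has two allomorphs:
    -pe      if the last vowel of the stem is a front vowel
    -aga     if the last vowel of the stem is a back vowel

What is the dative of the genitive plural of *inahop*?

*inahop*: final consonant = /p/, labial → -ovo → *inahopovo*.
The final sound of the plural form *inahopovo* is /o/, which is a vowel, so the genitive suffix is -zu, giving *inahopovozu*.
The genitive form *inahopovozu*: last vowel = /u/, a back vowel → -aga → *inahopovozuaga*.

inahopovozuaga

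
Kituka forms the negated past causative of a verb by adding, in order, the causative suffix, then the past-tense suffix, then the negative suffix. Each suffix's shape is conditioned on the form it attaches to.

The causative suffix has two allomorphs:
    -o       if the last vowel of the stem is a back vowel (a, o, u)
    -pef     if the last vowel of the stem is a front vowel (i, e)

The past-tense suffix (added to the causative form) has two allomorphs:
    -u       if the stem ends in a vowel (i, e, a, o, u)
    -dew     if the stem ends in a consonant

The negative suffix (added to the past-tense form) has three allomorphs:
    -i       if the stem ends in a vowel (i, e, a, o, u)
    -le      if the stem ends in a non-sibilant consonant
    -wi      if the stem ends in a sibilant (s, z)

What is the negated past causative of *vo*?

vooui

Since the last vowel of *vo* is /o/ (a back vowel), it takes -o, giving *voo*.
The final sound of the causative form *voo* is /o/, which is a vowel, so the past-tense suffix is -u, giving *voou*.
Since the final sound of the past-tense form *voou* is /u/ (a vowel), it takes -i, giving *vooui*.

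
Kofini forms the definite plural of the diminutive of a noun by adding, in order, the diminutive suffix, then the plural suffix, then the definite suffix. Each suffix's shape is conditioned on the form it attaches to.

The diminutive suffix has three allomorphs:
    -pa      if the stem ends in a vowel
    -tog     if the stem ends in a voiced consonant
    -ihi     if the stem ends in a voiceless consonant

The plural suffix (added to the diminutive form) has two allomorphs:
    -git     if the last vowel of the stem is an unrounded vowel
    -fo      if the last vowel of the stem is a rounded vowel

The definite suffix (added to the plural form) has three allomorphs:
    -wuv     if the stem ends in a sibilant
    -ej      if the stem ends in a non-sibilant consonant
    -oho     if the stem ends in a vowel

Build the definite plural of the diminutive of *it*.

itihigitej

Since the final sound of *it* is /t/ (a voiceless consonant), it takes -ihi, giving *itihi*.
The last vowel of the diminutive form *itihi* is /i/, which is an unrounded vowel, so the plural suffix is -git, giving *itihigit*.
Since the final sound of the plural form *itihigit* is /t/ (a non-sibilant consonant), it takes -ej, giving *itihigitej*.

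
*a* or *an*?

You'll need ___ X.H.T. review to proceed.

an

The indefinite article is chosen by the initial *sound* of the following word, not its spelling.
The initialism *X.H.T.* is read letter by letter; the first letter, X, is pronounced /ɛks/, which begins with a vowel sound.
So the article is *an*: You'll need an X.H.T. review to proceed.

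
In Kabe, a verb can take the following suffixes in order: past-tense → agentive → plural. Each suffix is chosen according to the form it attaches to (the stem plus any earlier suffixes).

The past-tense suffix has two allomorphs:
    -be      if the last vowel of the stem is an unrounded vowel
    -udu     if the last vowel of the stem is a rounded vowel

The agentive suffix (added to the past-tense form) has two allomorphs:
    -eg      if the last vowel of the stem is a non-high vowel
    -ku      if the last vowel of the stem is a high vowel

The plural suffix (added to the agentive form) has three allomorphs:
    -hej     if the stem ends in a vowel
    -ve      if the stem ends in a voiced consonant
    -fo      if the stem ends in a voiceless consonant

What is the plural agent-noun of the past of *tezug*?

The last vowel of *tezug* is /u/, which is a rounded vowel, so the past-tense suffix is -udu, giving *tezugudu*.
Since the last vowel of the past-tense form *tezugudu* is /u/ (a high vowel), it takes -ku, giving *tezuguduku*.
The agentive form *tezuguduku* — final sound /u/ (a vowel) → -hej → *tezugudukuhej*.

tezugudukuhej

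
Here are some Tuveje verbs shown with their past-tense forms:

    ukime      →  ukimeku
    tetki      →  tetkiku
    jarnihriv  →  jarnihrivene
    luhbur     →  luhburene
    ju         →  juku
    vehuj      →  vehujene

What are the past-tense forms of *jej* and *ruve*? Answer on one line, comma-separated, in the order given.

jejene, ruveku

The suffix is conditioned by the final sound: -ene when the stem ends in a consonant (*jarnihriv*, *luhbur*, *vehuj*); -ku when the stem ends in a vowel (*ukime*, *tetki*, *ju*).
The final sound of *jej* is /j/, which is a consonant, so the suffix is -ene, giving *jejene*.
*ruve*: final sound = /e/, a vowel → -ku → *ruveku*.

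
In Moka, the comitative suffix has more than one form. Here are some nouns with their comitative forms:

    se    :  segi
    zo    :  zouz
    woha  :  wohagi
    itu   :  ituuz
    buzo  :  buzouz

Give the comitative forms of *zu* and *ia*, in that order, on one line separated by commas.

The suffix is conditioned by the last vowel: -uz when the last vowel of the stem is a rounded vowel (*zo*, *itu*, *buzo*); -gi when the last vowel of the stem is an unrounded vowel (*se*, *woha*).
Since the last vowel of *zu* is /u/ (a rounded vowel), it takes -uz, giving *zuuz*.
The last vowel of *ia* is /a/, which is an unrounded vowel, so the suffix is -gi, giving *iagi*.

zuuz, iagi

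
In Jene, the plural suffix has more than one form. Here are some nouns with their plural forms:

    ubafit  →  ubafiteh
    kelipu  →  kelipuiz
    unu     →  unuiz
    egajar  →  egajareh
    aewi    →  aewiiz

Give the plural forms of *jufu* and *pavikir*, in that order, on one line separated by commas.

The suffix is conditioned by the final sound: -eh when the stem ends in a consonant (*ubafit*, *egajar*); -iz when the stem ends in a vowel (*kelipu*, *unu*, *aewi*).
*jufu*: final sound = /u/, a vowel → -iz → *jufuiz*.
*pavikir*: final sound = /r/, a consonant → -eh → *pavikireh*.

jufuiz, pavikireh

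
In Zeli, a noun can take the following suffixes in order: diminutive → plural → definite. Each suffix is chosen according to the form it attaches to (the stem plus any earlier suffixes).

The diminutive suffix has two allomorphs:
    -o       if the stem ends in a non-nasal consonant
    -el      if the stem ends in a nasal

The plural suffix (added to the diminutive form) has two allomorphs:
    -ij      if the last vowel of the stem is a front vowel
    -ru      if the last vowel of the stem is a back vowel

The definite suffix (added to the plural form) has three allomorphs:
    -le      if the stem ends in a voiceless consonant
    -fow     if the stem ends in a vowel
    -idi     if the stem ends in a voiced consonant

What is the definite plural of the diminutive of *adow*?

Since the final consonant of *adow* is /w/ (non-nasal), it takes -o, giving *adowo*.
The diminutive form *adowo*: last vowel = /o/, a back vowel → -ru → *adoworu*.
The plural form *adoworu*: final sound = /u/, a vowel → -fow → *adoworufow*.

adoworufow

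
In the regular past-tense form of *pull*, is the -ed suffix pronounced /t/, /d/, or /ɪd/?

The stem *pull* ends in a voiced sound other than /d/.
The -ed suffix is realized as /ɪd/ after /t, d/; as /t/ after other voiceless consonants; and as /d/ after other voiced sounds.
So -ed on *pull* is pronounced /d/.

/d/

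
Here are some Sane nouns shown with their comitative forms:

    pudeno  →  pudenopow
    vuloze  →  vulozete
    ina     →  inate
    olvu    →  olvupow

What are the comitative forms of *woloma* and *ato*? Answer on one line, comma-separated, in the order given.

The suffix is conditioned by the last vowel: -pow when the last vowel of the stem is a rounded vowel (*pudeno*, *olvu*); -te when the last vowel of the stem is an unrounded vowel (*vuloze*, *ina*).
*woloma*: last vowel = /a/, an unrounded vowel → -te → *wolomate*.
The last vowel of *ato* is /o/, which is a rounded vowel, so the suffix is -pow, giving *atopow*.

wolomate, atopow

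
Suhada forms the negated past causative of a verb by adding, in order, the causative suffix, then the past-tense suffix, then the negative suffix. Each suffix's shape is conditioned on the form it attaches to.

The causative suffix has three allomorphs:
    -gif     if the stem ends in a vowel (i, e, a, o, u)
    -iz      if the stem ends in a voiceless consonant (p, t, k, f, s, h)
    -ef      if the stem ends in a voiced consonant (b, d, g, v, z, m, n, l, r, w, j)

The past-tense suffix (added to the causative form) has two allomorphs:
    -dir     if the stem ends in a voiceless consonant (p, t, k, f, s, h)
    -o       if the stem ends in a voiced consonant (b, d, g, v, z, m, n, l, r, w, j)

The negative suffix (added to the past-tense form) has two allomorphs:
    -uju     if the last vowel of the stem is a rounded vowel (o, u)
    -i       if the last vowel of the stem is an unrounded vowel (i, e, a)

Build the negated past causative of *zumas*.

Since the final sound of *zumas* is /s/ (a voiceless consonant), it takes -iz, giving *zumasiz*.
The final consonant of the causative form *zumasiz* is /z/, which is voiced, so the past-tense suffix is -o, giving *zumasizo*.
The past-tense form *zumasizo* — last vowel /o/ (a rounded vowel) → -uju → *zumasizouju*.

zumasizouju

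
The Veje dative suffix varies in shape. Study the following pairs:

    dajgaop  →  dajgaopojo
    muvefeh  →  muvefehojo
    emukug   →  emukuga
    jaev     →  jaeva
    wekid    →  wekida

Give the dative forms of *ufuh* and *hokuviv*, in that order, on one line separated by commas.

ufuhojo, hokuviva

Looking at the final consonant of each stem: -ojo when the stem ends in a voiceless consonant (*dajgaop*, *muvefeh*); -a when the stem ends in a voiced consonant (*emukug*, *jaev*, *wekid*).
The final consonant of *ufuh* is /h/, which is voiceless, so the suffix is -ojo, giving *ufuhojo*.
The final consonant of *hokuviv* is /v/, which is voiced, so the suffix is -a, giving *hokuviva*.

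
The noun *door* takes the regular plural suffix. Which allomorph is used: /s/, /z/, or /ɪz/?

The stem *door* ends in a voiced non-sibilant sound.
The plural suffix surfaces as /ɪz/ after sibilants, /s/ after other voiceless consonants, and /z/ after other voiced sounds.
So the plural -s on *door* is pronounced /z/.

/z/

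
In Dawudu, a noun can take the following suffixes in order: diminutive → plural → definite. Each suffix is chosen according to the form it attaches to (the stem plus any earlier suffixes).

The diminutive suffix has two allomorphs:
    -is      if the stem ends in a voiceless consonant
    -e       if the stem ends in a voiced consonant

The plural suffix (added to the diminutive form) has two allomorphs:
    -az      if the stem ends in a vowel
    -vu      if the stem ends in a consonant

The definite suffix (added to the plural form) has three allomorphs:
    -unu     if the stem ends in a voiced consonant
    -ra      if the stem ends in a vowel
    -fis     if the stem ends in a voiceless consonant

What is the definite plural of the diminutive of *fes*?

fesisvura

*fes* — final consonant /s/ (voiceless) → -is → *fesis*.
Since the final sound of the diminutive form *fesis* is /s/ (a consonant), it takes -vu, giving *fesisvu*.
The final sound of the plural form *fesisvu* is /u/, which is a vowel, so the definite suffix is -ra, giving *fesisvura*.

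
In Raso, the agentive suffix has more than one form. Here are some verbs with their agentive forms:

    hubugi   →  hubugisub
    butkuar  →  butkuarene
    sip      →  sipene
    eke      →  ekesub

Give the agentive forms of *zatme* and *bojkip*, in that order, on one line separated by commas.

zatmesub, bojkipene

The suffix is conditioned by the final sound: -ene when the stem ends in a consonant (*butkuar*, *sip*); -sub when the stem ends in a vowel (*hubugi*, *eke*).
*zatme*: final sound = /e/, a vowel → -sub → *zatmesub*.
Since the final sound of *bojkip* is /p/ (a consonant), it takes -ene, giving *bojkipene*.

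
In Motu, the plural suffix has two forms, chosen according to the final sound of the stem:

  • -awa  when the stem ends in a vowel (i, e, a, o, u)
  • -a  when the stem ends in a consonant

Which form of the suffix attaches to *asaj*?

-a

*asaj* — final sound /j/ (a consonant) → -a.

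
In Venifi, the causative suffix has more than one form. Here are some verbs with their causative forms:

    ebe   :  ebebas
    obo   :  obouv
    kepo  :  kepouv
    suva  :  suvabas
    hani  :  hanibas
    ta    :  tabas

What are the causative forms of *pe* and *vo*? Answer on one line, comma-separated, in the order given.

The pattern is rounding harmony: -uv when the last vowel of the stem is a rounded vowel (*obo*, *kepo*); -bas when the last vowel of the stem is an unrounded vowel (*ebe*, *suva*, *hani*, *ta*).
*pe* — last vowel /e/ (an unrounded vowel) → -bas → *pebas*.
Since the last vowel of *vo* is /o/ (a rounded vowel), it takes -uv, giving *vouv*.

pebas, vouv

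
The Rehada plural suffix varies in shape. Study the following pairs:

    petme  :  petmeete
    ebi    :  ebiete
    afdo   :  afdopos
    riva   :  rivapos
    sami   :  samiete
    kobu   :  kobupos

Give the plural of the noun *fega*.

fegapos

The alternation tracks the last vowel of the stem — -ete when the last vowel of the stem is a front vowel (*petme*, *ebi*, *sami*); -pos when the last vowel of the stem is a back vowel (*afdo*, *riva*, *kobu*).
*fega* — last vowel /a/ (a back vowel) → -pos → *fegapos*.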